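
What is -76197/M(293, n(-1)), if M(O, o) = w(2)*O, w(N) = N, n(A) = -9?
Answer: -76197/586 ≈ -130.03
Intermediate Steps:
M(O, o) = 2*O
-76197/M(293, n(-1)) = -76197/(2*293) = -76197/586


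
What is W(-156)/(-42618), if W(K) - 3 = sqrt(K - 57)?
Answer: -1/14206 - I*sqrt(213)/42618 ≈ -7.0393e-5 - 0.00034245*I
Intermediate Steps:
W(K) = 3 + sqrt(-57 + K) (W(K) = 3 + sqrt(K - 57) = 3 + sqrt(-57 + K))
W(-156)/(-42618) = (3 + sqrt(-57 - 156))/(-42618) = (3 + sqrt(-213))*(-1/42618) = (3 + I*sqrt(213))*(-1/42618) = -1/14206 - I*sqrt(213)/42618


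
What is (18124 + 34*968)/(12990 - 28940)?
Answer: -25518/7975 ≈ -3.1997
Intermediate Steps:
(18124 + 34*968)/(12990 - 28940) = (18124 + 32912)/(-15950) = 51036*(-1/15950) = -25518/7975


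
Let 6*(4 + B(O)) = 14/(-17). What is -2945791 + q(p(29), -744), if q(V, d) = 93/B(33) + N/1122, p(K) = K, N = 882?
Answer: -116232931411/39457 ≈ -2.9458e+6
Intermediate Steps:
B(O) = -211/51 (B(O) = -4 + (14/(-17))/6 = -4 + (14*(-1/17))/6 = -4 + (⅙)*(-14/17) = -4 - 7/51 = -211/51)
q(V, d) = -855924/39457 (q(V, d) = 93/(-211/51) + 882/1122 = 93*(-51/211) + 882*(1/1122) = -4743/211 + 147/187 = -855924/39457)
-2945791 + q(p(29), -744) = -2945791 - 855924/39457 = -116232931411/39457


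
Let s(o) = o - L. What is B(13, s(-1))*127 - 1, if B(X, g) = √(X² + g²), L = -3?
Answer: -1 + 127*√173 ≈ 1669.4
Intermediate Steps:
s(o) = 3 + o (s(o) = o - 1*(-3) = o + 3 = 3 + o)
B(13, s(-1))*127 - 1 = √(13² + (3 - 1)²)*127 - 1 = √(169 + 2²)*127 - 1 = √(169 + 4)*127 - 1 = √173*127 - 1 = 127*√173 - 1 = -1 + 127*√173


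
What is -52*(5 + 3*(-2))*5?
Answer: 260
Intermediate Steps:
-52*(5 + 3*(-2))*5 = -52*(5 - 6)*5 = -52*(-1)*5 = 52*5 = 260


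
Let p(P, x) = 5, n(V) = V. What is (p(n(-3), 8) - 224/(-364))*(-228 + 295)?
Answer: 4891/13 ≈ 376.23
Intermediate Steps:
(p(n(-3), 8) - 224/(-364))*(-228 + 295) = (5 - 224/(-364))*(-228 + 295) = (5 - 224*(-1/364))*67 = (5 + 8/13)*67 = (73/13)*67 = 4891/13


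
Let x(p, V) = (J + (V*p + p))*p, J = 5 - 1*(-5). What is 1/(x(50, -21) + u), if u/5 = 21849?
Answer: 1/59745 ≈ 1.6738e-5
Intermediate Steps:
u = 109245 (u = 5*21849 = 109245)
J = 10 (J = 5 + 5 = 10)
x(p, V) = p*(10 + p + V*p) (x(p, V) = (10 + (V*p + p))*p = (10 + (p + V*p))*p = (10 + p + V*p)*p = p*(10 + p + V*p))
1/(x(50, -21) + u) = 1/(50*(10 + 50 - 21*50) + 109245) = 1/(50*(10 + 50 - 1050) + 109245) = 1/(50*(-990) + 109245) = 1/(-49500 + 109245) = 1/59745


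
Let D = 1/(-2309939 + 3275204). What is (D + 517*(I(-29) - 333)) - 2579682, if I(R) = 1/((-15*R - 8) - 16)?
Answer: -363907143127643/132241305 ≈ -2.7518e+6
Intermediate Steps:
I(R) = 1/(-24 - 15*R) (I(R) = 1/((-8 - 15*R) - 16) = 1/(-24 - 15*R))
D = 1/965265 ≈ 1.0360e-6
(D + 517*(I(-29) - 333)) - 2579682 = (1/965265 + 517*(-1/(24 + 15*(-29)) - 333)) - 2579682 = (1/965265 + 517*(-1/(24 - 435) - 333)) - 2579682 = (1/965265 + 517*(-1/(-411) - 333)) - 2579682 = (1/965265 + 517*(-1*(-1/411) - 333)) - 2579682 = (1/965265 + 517*(1/411 - 333)) - 2579682 = (1/965265 + 517*(-136862/411)) - 2579682 = (1/965265 - 70757654/411) - 2579682 = -22766628962633/132241305 - 2579682 = -363907143127643/132241305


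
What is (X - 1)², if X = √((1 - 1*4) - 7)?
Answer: (1 - I*√10)² ≈ -9.0 - 6.3246*I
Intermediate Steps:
X = I*√10 (X = √((1 - 4) - 7) = √(-3 - 7) = √(-10) = I*√10 ≈ 3.1623*I)
(X - 1)² = (I*√10 - 1)² = (-1 + I*√10)²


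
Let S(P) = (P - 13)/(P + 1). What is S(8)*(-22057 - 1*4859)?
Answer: 44860/3 ≈ 14953.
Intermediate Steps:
S(P) = (-13 + P)/(1 + P)
S(8)*(-22057 - 1*4859) = ((-13 + 8)/(1 + 8))*(-22057 - 1*4859) = (-5/9)*(-22057 - 4859) = ((⅑)*(-5))*(-26916) = -5/9*(-26916) = 44860/3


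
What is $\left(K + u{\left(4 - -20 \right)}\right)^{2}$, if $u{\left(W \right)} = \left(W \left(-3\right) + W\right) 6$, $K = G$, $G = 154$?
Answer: $17956$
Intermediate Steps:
$K = 154$
$u{\left(W \right)} = - 12 W$ ($u{\left(W \right)} = \left(- 3 W + W\right) 6 = - 2 W 6 = - 12 W$)
$\left(K + u{\left(4 - -20 \right)}\right)^{2} = \left(154 - 12 \left(4 - -20\right)\right)^{2} = \left(154 - 12 \left(4 + 20\right)\right)^{2} = \left(154 - 288\right)^{2} = \left(-134\right)^{2} = 17956$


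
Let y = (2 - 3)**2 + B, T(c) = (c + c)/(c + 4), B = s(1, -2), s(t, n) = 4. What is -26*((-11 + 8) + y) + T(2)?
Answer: -154/3 ≈ -51.333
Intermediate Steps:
B = 4
T(c) = 2*c/(4 + c) (T(c) = (2*c)/(4 + c) = 2*c/(4 + c))
y = 5 (y = (2 - 3)**2 + 4 = (-1)**2 + 4 = 1 + 4 = 5)
-26*((-11 + 8) + y) + T(2) = -26*((-11 + 8) + 5) + 2*2/(4 + 2) = -26*(-3 + 5) + 2*2/6 = -26*2 + 2*2*(1/6) = -52 + 2/3 = -154/3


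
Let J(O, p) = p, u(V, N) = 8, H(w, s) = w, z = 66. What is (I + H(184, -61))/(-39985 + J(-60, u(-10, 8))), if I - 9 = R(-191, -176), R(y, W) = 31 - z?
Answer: -158/39977 ≈ -0.0039523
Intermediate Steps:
R(y, W) = -35 (R(y, W) = 31 - 1*66 = 31 - 66 = -35)
I = -26 (I = 9 - 35 = -26)
(I + H(184, -61))/(-39985 + J(-60, u(-10, 8))) = (-26 + 184)/(-39985 + 8) = 158/(-39977) = 158*(-1/39977) = -158/39977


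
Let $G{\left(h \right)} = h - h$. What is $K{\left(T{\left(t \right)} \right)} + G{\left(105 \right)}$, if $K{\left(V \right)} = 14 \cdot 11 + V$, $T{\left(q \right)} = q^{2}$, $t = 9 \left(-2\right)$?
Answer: $478$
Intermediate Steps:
$G{\left(h \right)} = 0$
$t = -18$
$K{\left(V \right)} = 154 + V$
$K{\left(T{\left(t \right)} \right)} + G{\left(105 \right)} = \left(154 + \left(-18\right)^{2}\right) + 0 = \left(154 + 324\right) + 0 = 478 + 0 = 478$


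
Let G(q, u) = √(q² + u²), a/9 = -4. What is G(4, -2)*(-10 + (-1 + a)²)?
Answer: 2718*√5 ≈ 6077.6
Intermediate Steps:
a = -36 (a = 9*(-4) = -36)
G(4, -2)*(-10 + (-1 + a)²) = √(4² + (-2)²)*(-10 + (-1 - 36)²) = √(16 + 4)*(-10 + (-37)²) = √20*(-10 + 1369) = (2*√5)*1359 = 2718*√5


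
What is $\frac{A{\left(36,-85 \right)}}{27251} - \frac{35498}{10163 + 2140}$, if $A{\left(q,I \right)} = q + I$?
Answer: $- \frac{138279835}{47895579} \approx -2.8871$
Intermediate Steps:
$A{\left(q,I \right)} = I + q$
$\frac{A{\left(36,-85 \right)}}{27251} - \frac{35498}{10163 + 2140} = \frac{-85 + 36}{27251} - \frac{35498}{10163 + 2140} = \left(-49\right) \frac{1}{27251} - \frac{35498}{12303} = - \frac{7}{3893} - \frac{35498}{12303} = - \frac{138279835}{47895579}$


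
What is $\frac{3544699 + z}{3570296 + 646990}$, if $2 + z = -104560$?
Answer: $\frac{3440137}{4217286} \approx 0.81572$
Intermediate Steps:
$z = -104562$ ($z = -2 - 104560 = -104562$)
$\frac{3544699 + z}{3570296 + 646990} = \frac{3544699 - 104562}{3570296 + 646990} = \frac{3440137}{4217286}$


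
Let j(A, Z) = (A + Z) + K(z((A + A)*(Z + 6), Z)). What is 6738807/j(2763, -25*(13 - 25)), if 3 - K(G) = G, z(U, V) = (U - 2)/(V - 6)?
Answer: -990604629/394775 ≈ -2509.3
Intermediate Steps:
z(U, V) = (-2 + U)/(-6 + V)
K(G) = 3 - G
j(A, Z) = 3 + A + Z - (-2 + 2*A*(6 + Z))/(-6 + Z) (j(A, Z) = (A + Z) + (3 - (-2 + (A + A)*(Z + 6))/(-6 + Z)) = (A + Z) + (3 - (-2 + (2*A)*(6 + Z))/(-6 + Z)) = (A + Z) + (3 - (-2 + 2*A*(6 + Z))/(-6 + Z)) = 3 + A + Z - (-2 + 2*A*(6 + Z))/(-6 + Z))
6738807/j(2763, -25*(13 - 25)) = 6738807/(((-16 + (-25*(13 - 25))² - 18*2763 - (-75)*(13 - 25) - 1*2763*(-25*(13 - 25)))/(-6 - 25*(13 - 25)))) = 6738807/(((-16 + (-25*(-12))² - 49734 - (-75)*(-12) - 1*2763*(-25*(-12)))/(-6 - 25*(-12)))) = 6738807/(((-16 + 300² - 49734 - 3*300 - 1*2763*300)/(-6 + 300))) = 6738807/(((-16 + 90000 - 49734 - 900 - 828900)/294)) = 6738807/(((1/294)*(-789550))) = 6738807/(-394775/147) = 6738807*(-147/394775) = -990604629/394775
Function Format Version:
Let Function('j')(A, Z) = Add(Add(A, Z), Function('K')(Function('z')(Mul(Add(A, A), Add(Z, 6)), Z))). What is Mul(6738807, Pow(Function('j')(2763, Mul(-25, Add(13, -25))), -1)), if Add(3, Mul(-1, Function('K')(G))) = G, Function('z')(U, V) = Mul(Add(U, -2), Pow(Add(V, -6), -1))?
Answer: Rational(-990604629, 394775) ≈ -2509.3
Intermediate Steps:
Function('z')(U, V) = Mul(Pow(Add(-6, V), -1), Add(-2, U)) (Function('z')(U, V) = Mul(Add(-2, U), Pow(Add(-6, V), -1)) = Mul(Pow(Add(-6, V), -1), Add(-2, U)))
Function('K')(G) = Add(3, Mul(-1, G))
Function('j')(A, Z) = Add(3, A, Z, Mul(-1, Pow(Add(-6, Z), -1), Add(-2, Mul(2, A, Add(6, Z))))) (Function('j')(A, Z) = Add(Add(A, Z), Add(3, Mul(-1, Mul(Pow(Add(-6, Z), -1), Add(-2, Mul(Add(A, A), Add(Z, 6))))))) = Add(Add(A, Z), Add(3, Mul(-1, Mul(Pow(Add(-6, Z), -1), Add(-2, Mul(Mul(2, A), Add(6, Z))))))) = Add(Add(A, Z), Add(3, Mul(-1, Mul(Pow(Add(-6, Z), -1), Add(-2, Mul(2, A, Add(6, Z))))))) = Add(Add(A, Z), Add(3, Mul(-1, Pow(Add(-6, Z), -1), Add(-2, Mul(2, A, Add(6, Z)))))) = Add(3, A, Z, Mul(-1, Pow(Add(-6, Z), -1), Add(-2, Mul(2, A, Add(6, Z))))))
Mul(6738807, Pow(Function('j')(2763, Mul(-25, Add(13, -25))), -1)) = Mul(6738807, Pow(Mul(Pow(Add(-6, Mul(-25, Add(13, -25))), -1), Add(-16, Pow(Mul(-25, Add(13, -25)), 2), Mul(-18, 2763), Mul(-3, Mul(-25, Add(13, -25))), Mul(-1, 2763, Mul(-25, Add(13, -25))))), -1)) = Mul(6738807, Pow(Mul(Pow(Add(-6, Mul(-25, -12)), -1), Add(-16, Pow(Mul(-25, -12), 2), -49734, Mul(-3, Mul(-25, -12)), Mul(-1, 2763, Mul(-25, -12)))), -1)) = Mul(6738807, Pow(Mul(Pow(Add(-6, 300), -1), Add(-16, Pow(300, 2), -49734, Mul(-3, 300), Mul(-1, 2763, 300))), -1)) = Mul(6738807, Pow(Mul(Pow(294, -1), Add(-16, 90000, -49734, -900, -828900)), -1)) = Mul(6738807, Pow(Mul(Rational(1, 294), -789550), -1)) = Mul(6738807, Pow(Rational(-394775, 147), -1)) = Mul(6738807, Rational(-147, 394775)) = Rational(-990604629, 394775)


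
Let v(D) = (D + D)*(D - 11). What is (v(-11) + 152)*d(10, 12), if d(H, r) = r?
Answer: 7632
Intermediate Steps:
v(D) = 2*D*(-11 + D) (v(D) = (2*D)*(-11 + D) = 2*D*(-11 + D))
(v(-11) + 152)*d(10, 12) = (2*(-11)*(-11 - 11) + 152)*12 = (2*(-11)*(-22) + 152)*12 = (484 + 152)*12 = 636*12 = 7632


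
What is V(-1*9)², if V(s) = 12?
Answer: 144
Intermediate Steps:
V(-1*9)² = 12² = 144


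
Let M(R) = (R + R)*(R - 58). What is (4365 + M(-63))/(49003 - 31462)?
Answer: 2179/1949 ≈ 1.1180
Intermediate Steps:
M(R) = 2*R*(-58 + R) (M(R) = (2*R)*(-58 + R) = 2*R*(-58 + R))
(4365 + M(-63))/(49003 - 31462) = (4365 + 2*(-63)*(-58 - 63))/(49003 - 31462) = (4365 + 2*(-63)*(-121))/17541 = (4365 + 15246)*(1/17541) = 19611*(1/17541) = 2179/1949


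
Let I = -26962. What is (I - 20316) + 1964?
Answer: -45314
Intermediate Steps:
(I - 20316) + 1964 = (-26962 - 20316) + 1964 = -47278 + 1964 = -45314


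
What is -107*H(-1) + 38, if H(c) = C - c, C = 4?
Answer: -497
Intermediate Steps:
H(c) = 4 - c
-107*H(-1) + 38 = -107*(4 - 1*(-1)) + 38 = -107*(4 + 1) + 38 = -107*5 + 38 = -535 + 38 = -497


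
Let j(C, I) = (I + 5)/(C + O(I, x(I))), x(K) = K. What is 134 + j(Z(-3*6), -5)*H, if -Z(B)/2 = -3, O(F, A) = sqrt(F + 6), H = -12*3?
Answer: 134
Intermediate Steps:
H = -36
O(F, A) = sqrt(6 + F)
Z(B) = 6 (Z(B) = -2*(-3) = 6)
j(C, I) = (5 + I)/(C + sqrt(6 + I)) (j(C, I) = (I + 5)/(C + sqrt(6 + I)) = (5 + I)/(C + sqrt(6 + I)))
134 + j(Z(-3*6), -5)*H = 134 + ((5 - 5)/(6 + sqrt(6 - 5)))*(-36) = 134 + (0/(6 + sqrt(1)))*(-36) = 134 + (0/(6 + 1))*(-36) = 134 + (0/7)*(-36) = 134 + ((1/7)*0)*(-36) = 134 + 0*(-36) = 134 + 0 = 134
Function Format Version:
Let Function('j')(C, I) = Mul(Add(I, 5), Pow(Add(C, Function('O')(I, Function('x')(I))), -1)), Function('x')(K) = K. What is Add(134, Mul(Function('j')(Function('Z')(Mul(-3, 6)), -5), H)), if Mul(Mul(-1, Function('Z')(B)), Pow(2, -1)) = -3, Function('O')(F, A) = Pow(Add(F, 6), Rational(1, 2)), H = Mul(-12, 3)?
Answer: 134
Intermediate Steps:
H = -36
Function('O')(F, A) = Pow(Add(6, F), Rational(1, 2))
Function('Z')(B) = 6 (Function('Z')(B) = Mul(-2, -3) = 6)
Function('j')(C, I) = Mul(Pow(Add(C, Pow(Add(6, I), Rational(1, 2))), -1), Add(5, I)) (Function('j')(C, I) = Mul(Add(I, 5), Pow(Add(C, Pow(Add(6, I), Rational(1, 2))), -1)) = Mul(Add(5, I), Pow(Add(C, Pow(Add(6, I), Rational(1, 2))), -1)) = Mul(Pow(Add(C, Pow(Add(6, I), Rational(1, 2))), -1), Add(5, I)))
Add(134, Mul(Function('j')(Function('Z')(Mul(-3, 6)), -5), H)) = Add(134, Mul(Mul(Pow(Add(6, Pow(Add(6, -5), Rational(1, 2))), -1), Add(5, -5)), -36)) = Add(134, Mul(Mul(Pow(Add(6, Pow(1, Rational(1, 2))), -1), 0), -36)) = Add(134, Mul(Mul(Pow(Add(6, 1), -1), 0), -36)) = Add(134, Mul(Mul(Pow(7, -1), 0), -36)) = Add(134, Mul(Mul(Rational(1, 7), 0), -36)) = Add(134, Mul(0, -36)) = Add(134, 0) = 134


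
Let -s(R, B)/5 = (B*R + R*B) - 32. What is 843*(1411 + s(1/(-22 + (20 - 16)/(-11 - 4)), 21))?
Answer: 222494676/167 ≈ 1.3323e+6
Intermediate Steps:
s(R, B) = 160 - 10*B*R (s(R, B) = -5*((B*R + R*B) - 32) = -5*((B*R + B*R) - 32) = -5*(2*B*R - 32) = -5*(-32 + 2*B*R) = 160 - 10*B*R)
843*(1411 + s(1/(-22 + (20 - 16)/(-11 - 4)), 21)) = 843*(1411 + (160 - 10*21/(-22 + (20 - 16)/(-11 - 4)))) = 843*(1411 + (160 - 10*21/(-22 + 4/(-15)))) = 843*(1411 + (160 - 10*21/(-22 + 4*(-1/15)))) = 843*(1411 + (160 - 10*21/(-22 - 4/15))) = 843*(1411 + (160 - 10*21/(-334/15))) = 843*(1411 + (160 - 10*21*(-15/334))) = 843*(1411 + (160 + 1575/167)) = 843*(1411 + 28295/167) = 843*(263932/167) = 222494676/167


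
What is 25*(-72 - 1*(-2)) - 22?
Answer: -1772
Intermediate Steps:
25*(-72 - 1*(-2)) - 22 = 25*(-72 + 2) - 22 = 25*(-70) - 22 = -1750 - 22 = -1772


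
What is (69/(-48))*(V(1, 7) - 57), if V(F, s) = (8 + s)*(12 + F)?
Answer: -1587/8 ≈ -198.38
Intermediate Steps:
(69/(-48))*(V(1, 7) - 57) = (69/(-48))*((96 + 8*1 + 12*7 + 1*7) - 57) = (69*(-1/48))*((96 + 8 + 84 + 7) - 57) = -23*(195 - 57)/16 = -23/16*138 = -1587/8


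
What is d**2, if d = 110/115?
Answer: 484/529 ≈ 0.91493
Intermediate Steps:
d = 22/23 (d = 110*(1/115) = 22/23 ≈ 0.95652)
d**2 = (22/23)**2 = 484/529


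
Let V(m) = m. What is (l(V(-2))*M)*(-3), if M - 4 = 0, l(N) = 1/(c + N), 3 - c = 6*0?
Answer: -12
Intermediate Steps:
c = 3 (c = 3 - 6*0 = 3 - 1*0 = 3 + 0 = 3)
l(N) = 1/(3 + N)
M = 4 (M = 4 + 0 = 4)
(l(V(-2))*M)*(-3) = (4/(3 - 2))*(-3) = (4/1)*(-3) = (1*4)*(-3) = 4*(-3) = -12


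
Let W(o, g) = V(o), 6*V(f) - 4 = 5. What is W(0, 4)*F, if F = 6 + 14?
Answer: 30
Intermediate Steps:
V(f) = 3/2 (V(f) = ⅔ + (⅙)*5 = ⅔ + ⅚ = 3/2)
W(o, g) = 3/2
F = 20
W(0, 4)*F = (3/2)*20 = 30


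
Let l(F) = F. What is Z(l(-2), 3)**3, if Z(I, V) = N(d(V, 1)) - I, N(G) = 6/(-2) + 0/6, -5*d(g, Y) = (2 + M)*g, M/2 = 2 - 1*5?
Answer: -1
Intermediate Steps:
M = -6 (M = 2*(2 - 1*5) = 2*(2 - 5) = 2*(-3) = -6)
d(g, Y) = 4*g/5 (d(g, Y) = -(2 - 6)*g/5 = -(-4)*g/5 = 4*g/5)
N(G) = -3 (N(G) = 6*(-1/2) + 0*(1/6) = -3 + 0 = -3)
Z(I, V) = -3 - I
Z(l(-2), 3)**3 = (-3 - 1*(-2))**3 = (-3 + 2)**3 = (-1)**3 = -1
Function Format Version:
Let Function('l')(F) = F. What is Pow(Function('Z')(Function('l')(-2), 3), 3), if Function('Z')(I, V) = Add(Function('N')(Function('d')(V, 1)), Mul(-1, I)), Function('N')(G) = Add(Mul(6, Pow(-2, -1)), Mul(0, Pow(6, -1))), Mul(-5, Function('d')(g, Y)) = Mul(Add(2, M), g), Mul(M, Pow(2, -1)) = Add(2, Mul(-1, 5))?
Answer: -1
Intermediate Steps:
M = -6 (M = Mul(2, Add(2, Mul(-1, 5))) = Mul(2, Add(2, -5)) = Mul(2, -3) = -6)
Function('d')(g, Y) = Mul(Rational(4, 5), g) (Function('d')(g, Y) = Mul(Rational(-1, 5), Mul(Add(2, -6), g)) = Mul(Rational(-1, 5), Mul(-4, g)) = Mul(Rational(4, 5), g))
Function('N')(G) = -3 (Function('N')(G) = Add(Mul(6, Rational(-1, 2)), Mul(0, Rational(1, 6))) = Add(-3, 0) = -3)
Function('Z')(I, V) = Add(-3, Mul(-1, I))
Pow(Function('Z')(Function('l')(-2), 3), 3) = Pow(Add(-3, Mul(-1, -2)), 3) = Pow(Add(-3, 2), 3) = Pow(-1, 3) = -1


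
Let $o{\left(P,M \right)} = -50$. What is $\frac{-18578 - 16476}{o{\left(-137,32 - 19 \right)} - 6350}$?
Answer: $\frac{17527}{3200} \approx 5.4772$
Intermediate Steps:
$\frac{-18578 - 16476}{o{\left(-137,32 - 19 \right)} - 6350} = \frac{-18578 - 16476}{-50 - 6350} = - \frac{35054}{-6400} = \left(-35054\right) \left(- \frac{1}{6400}\right) = \frac{17527}{3200}$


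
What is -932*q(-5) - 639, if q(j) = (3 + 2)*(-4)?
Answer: 18001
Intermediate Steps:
q(j) = -20 (q(j) = 5*(-4) = -20)
-932*q(-5) - 639 = -932*(-20) - 639 = 18640 - 639 = 18001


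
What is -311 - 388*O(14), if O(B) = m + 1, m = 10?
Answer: -4579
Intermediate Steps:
O(B) = 11 (O(B) = 10 + 1 = 11)
-311 - 388*O(14) = -311 - 388*11 = -311 - 4268 = -4579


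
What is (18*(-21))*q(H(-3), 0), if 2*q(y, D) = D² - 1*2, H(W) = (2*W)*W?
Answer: 378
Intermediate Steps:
H(W) = 2*W²
q(y, D) = -1 + D²/2 (q(y, D) = (D² - 1*2)/2 = (D² - 2)/2 = (-2 + D²)/2 = -1 + D²/2)
(18*(-21))*q(H(-3), 0) = (18*(-21))*(-1 + (½)*0²) = -378*(-1 + (½)*0) = -378*(-1 + 0) = -378*(-1) = 378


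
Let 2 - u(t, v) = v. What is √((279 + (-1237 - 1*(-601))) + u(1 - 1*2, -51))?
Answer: 4*I*√19 ≈ 17.436*I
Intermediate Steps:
u(t, v) = 2 - v
√((279 + (-1237 - 1*(-601))) + u(1 - 1*2, -51)) = √((279 + (-1237 - 1*(-601))) + (2 - 1*(-51))) = √((279 + (-1237 + 601)) + (2 + 51)) = √((279 - 636) + 53) = √(-357 + 53) = √(-304) = 4*I*√19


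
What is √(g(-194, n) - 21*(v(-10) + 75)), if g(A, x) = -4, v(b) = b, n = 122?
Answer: 37*I ≈ 37.0*I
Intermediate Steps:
√(g(-194, n) - 21*(v(-10) + 75)) = √(-4 - 21*(-10 + 75)) = √(-4 - 21*65) = √(-4 - 1365) = √(-1369) = 37*I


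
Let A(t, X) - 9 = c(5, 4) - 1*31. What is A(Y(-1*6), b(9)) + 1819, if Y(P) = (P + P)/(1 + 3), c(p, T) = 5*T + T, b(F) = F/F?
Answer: 1821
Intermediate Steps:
b(F) = 1
c(p, T) = 6*T
Y(P) = P/2 (Y(P) = (2*P)/4 = (2*P)*(¼) = P/2)
A(t, X) = 2 (A(t, X) = 9 + (6*4 - 1*31) = 9 + (24 - 31) = 9 - 7 = 2)
A(Y(-1*6), b(9)) + 1819 = 2 + 1819 = 1821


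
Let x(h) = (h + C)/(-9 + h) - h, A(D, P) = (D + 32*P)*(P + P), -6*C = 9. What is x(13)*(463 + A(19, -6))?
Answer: -205659/8 ≈ -25707.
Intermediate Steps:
C = -3/2 (C = -1/6*9 = -3/2 ≈ -1.5000)
A(D, P) = 2*P*(D + 32*P) (A(D, P) = (D + 32*P)*(2*P) = 2*P*(D + 32*P))
x(h) = -h + (-3/2 + h)/(-9 + h) (x(h) = (h - 3/2)/(-9 + h) - h = (-3/2 + h)/(-9 + h) - h = -h + (-3/2 + h)/(-9 + h))
x(13)*(463 + A(19, -6)) = ((-3/2 - 1*13**2 + 10*13)/(-9 + 13))*(463 + 2*(-6)*(19 + 32*(-6))) = ((-3/2 - 1*169 + 130)/4)*(463 + 2*(-6)*(19 - 192)) = ((-3/2 - 169 + 130)/4)*(463 + 2*(-6)*(-173)) = ((1/4)*(-81/2))*(463 + 2076) = -81/8*2539 = -205659/8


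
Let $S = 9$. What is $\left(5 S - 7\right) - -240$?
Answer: $278$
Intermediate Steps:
$\left(5 S - 7\right) - -240 = \left(5 \cdot 9 - 7\right) - -240 = \left(45 - 7\right) + 240 = 38 + 240 = 278$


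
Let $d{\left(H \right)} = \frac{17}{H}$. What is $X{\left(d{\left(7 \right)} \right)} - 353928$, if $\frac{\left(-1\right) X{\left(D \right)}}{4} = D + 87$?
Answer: $- \frac{2480000}{7} \approx -3.5429 \cdot 10^{5}$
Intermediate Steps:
$X{\left(D \right)} = -348 - 4 D$ ($X{\left(D \right)} = - 4 \left(D + 87\right) = - 4 \left(87 + D\right) = -348 - 4 D$)
$X{\left(d{\left(7 \right)} \right)} - 353928 = \left(-348 - 4 \cdot \frac{17}{7}\right) - 353928 = \left(-348 - 4 \cdot 17 \cdot \frac{1}{7}\right) - 353928 = \left(-348 - \frac{68}{7}\right) - 353928 = - \frac{2504}{7} - 353928 = - \frac{2480000}{7}$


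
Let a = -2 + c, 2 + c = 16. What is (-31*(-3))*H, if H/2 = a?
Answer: 2232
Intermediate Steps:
c = 14 (c = -2 + 16 = 14)
a = 12 (a = -2 + 14 = 12)
H = 24 (H = 2*12 = 24)
(-31*(-3))*H = -31*(-3)*24 = 93*24 = 2232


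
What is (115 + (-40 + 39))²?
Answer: 12996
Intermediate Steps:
(115 + (-40 + 39))² = (115 - 1)² = 114² = 12996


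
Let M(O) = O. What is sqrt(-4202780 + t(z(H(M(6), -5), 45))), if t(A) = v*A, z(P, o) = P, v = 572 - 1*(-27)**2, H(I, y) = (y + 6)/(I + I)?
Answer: I*sqrt(151300551)/6 ≈ 2050.1*I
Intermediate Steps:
H(I, y) = (6 + y)/(2*I) (H(I, y) = (6 + y)/((2*I)) = (6 + y)*(1/(2*I)) = (6 + y)/(2*I))
v = -157 (v = 572 - 1*729 = 572 - 729 = -157)
t(A) = -157*A
sqrt(-4202780 + t(z(H(M(6), -5), 45))) = sqrt(-4202780 - 157*(6 - 5)/(2*6)) = sqrt(-4202780 - 157/(2*6)) = sqrt(-4202780 - 157*1/12) = sqrt(-4202780 - 157/12) = sqrt(-50433517/12) = I*sqrt(151300551)/6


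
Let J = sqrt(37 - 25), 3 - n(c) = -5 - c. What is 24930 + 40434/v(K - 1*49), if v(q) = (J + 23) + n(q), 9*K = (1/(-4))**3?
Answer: 2339629941474/103534849 - 26830061568*sqrt(3)/103534849 ≈ 22149.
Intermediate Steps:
K = -1/576 (K = (1/(-4))**3/9 = (-1/4)**3/9 = (1/9)*(-1/64) = -1/576 ≈ -0.0017361)
n(c) = 8 + c (n(c) = 3 - (-5 - c) = 3 + (5 + c) = 8 + c)
J = 2*sqrt(3) (J = sqrt(12) = 2*sqrt(3) ≈ 3.4641)
v(q) = 31 + q + 2*sqrt(3) (v(q) = (2*sqrt(3) + 23) + (8 + q) = (23 + 2*sqrt(3)) + (8 + q) = 31 + q + 2*sqrt(3))
24930 + 40434/v(K - 1*49) = 24930 + 40434/(31 + (-1/576 - 1*49) + 2*sqrt(3)) = 24930 + 40434/(31 + (-1/576 - 49) + 2*sqrt(3)) = 24930 + 40434/(31 - 28225/576 + 2*sqrt(3)) = 24930 + 40434/(-10369/576 + 2*sqrt(3))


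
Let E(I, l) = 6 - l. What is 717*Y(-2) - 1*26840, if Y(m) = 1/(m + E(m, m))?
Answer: -53441/2 ≈ -26721.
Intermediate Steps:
Y(m) = 1/6 (Y(m) = 1/(m + (6 - m)) = 1/6)
717*Y(-2) - 1*26840 = 717*(1/6) - 1*26840 = 239/2 - 26840 = -53441/2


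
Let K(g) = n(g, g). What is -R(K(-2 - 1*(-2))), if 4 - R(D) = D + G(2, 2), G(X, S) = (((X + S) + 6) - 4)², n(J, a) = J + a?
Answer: 32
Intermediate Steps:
G(X, S) = (2 + S + X)² (G(X, S) = (((S + X) + 6) - 4)² = ((6 + S + X) - 4)² = (2 + S + X)²)
K(g) = 2*g (K(g) = g + g = 2*g)
R(D) = -32 - D (R(D) = 4 - (D + (2 + 2 + 2)²) = 4 - (D + 6²) = 4 - (D + 36) = 4 - (36 + D) = 4 + (-36 - D) = -32 - D)
-R(K(-2 - 1*(-2))) = -(-32 - 2*(-2 - 1*(-2))) = -(-32 - 2*(-2 + 2)) = -(-32 - 2*0) = -(-32 - 1*0) = -(-32 + 0) = -1*(-32) = 32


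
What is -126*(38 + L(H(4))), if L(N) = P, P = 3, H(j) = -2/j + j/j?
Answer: -5166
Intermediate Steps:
H(j) = 1 - 2/j (H(j) = -2/j + 1 = 1 - 2/j)
L(N) = 3
-126*(38 + L(H(4))) = -126*(38 + 3) = -126*41 = -5166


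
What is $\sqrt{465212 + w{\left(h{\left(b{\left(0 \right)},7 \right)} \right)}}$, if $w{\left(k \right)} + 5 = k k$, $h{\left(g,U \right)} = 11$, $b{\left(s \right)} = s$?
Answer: $4 \sqrt{29083} \approx 682.15$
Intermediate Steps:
$w{\left(k \right)} = -5 + k^{2}$ ($w{\left(k \right)} = -5 + k k = -5 + k^{2}$)
$\sqrt{465212 + w{\left(h{\left(b{\left(0 \right)},7 \right)} \right)}} = \sqrt{465212 - \left(5 - 11^{2}\right)} = \sqrt{465212 + \left(-5 + 121\right)} = \sqrt{465212 + 116} = \sqrt{465328} = 4 \sqrt{29083}$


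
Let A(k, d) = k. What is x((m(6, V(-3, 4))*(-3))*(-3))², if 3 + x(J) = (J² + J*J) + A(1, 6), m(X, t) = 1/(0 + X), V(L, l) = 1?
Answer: 25/4 ≈ 6.2500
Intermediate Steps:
m(X, t) = 1/X
x(J) = -2 + 2*J² (x(J) = -3 + ((J² + J*J) + 1) = -3 + ((J² + J²) + 1) = -3 + (2*J² + 1) = -3 + (1 + 2*J²) = -2 + 2*J²)
x((m(6, V(-3, 4))*(-3))*(-3))² = (-2 + 2*((-3/6)*(-3))²)² = (-2 + 2*(((⅙)*(-3))*(-3))²)² = (-2 + 2*(-½*(-3))²)² = (-2 + 2*(3/2)²)² = (-2 + 2*(9/4))² = (-2 + 9/2)² = (5/2)² = 25/4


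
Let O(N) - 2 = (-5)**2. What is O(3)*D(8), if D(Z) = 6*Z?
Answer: 1296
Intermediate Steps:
O(N) = 27 (O(N) = 2 + (-5)**2 = 2 + 25 = 27)
O(3)*D(8) = 27*(6*8) = 27*48 = 1296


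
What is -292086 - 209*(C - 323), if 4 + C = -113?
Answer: -200126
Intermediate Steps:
C = -117 (C = -4 - 113 = -117)
-292086 - 209*(C - 323) = -292086 - 209*(-117 - 323) = -292086 - 209*(-440) = -292086 - 1*(-91960) = -292086 + 91960 = -200126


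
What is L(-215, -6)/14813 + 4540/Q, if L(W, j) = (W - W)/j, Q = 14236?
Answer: 1135/3559 ≈ 0.31891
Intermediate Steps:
L(W, j) = 0 (L(W, j) = 0/j = 0)
L(-215, -6)/14813 + 4540/Q = 0/14813 + 4540/14236 = 0*(1/14813) + 4540*(1/14236) = 0 + 1135/3559 = 1135/3559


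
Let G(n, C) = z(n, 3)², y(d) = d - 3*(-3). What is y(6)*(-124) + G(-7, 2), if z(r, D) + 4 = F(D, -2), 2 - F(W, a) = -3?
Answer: -1859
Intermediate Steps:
F(W, a) = 5 (F(W, a) = 2 - 1*(-3) = 2 + 3 = 5)
z(r, D) = 1 (z(r, D) = -4 + 5 = 1)
y(d) = 9 + d (y(d) = d + 9 = 9 + d)
G(n, C) = 1 (G(n, C) = 1² = 1)
y(6)*(-124) + G(-7, 2) = (9 + 6)*(-124) + 1 = 15*(-124) + 1 = -1860 + 1 = -1859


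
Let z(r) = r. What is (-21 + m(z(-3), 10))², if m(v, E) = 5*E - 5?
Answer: 576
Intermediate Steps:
m(v, E) = -5 + 5*E
(-21 + m(z(-3), 10))² = (-21 + (-5 + 5*10))² = (-21 + (-5 + 50))² = (-21 + 45)² = 24² = 576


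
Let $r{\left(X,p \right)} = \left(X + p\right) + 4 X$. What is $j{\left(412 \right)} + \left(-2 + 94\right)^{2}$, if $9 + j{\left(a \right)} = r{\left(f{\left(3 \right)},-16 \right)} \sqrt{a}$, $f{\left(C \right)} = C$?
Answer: $8455 - 2 \sqrt{103} \approx 8434.7$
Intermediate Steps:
$r{\left(X,p \right)} = p + 5 X$
$j{\left(a \right)} = -9 - \sqrt{a}$ ($j{\left(a \right)} = -9 + \left(-16 + 5 \cdot 3\right) \sqrt{a} = -9 + \left(-16 + 15\right) \sqrt{a} = -9 - \sqrt{a}$)
$j{\left(412 \right)} + \left(-2 + 94\right)^{2} = \left(-9 - \sqrt{412}\right) + \left(-2 + 94\right)^{2} = \left(-9 - 2 \sqrt{103}\right) + 92^{2} = \left(-9 - 2 \sqrt{103}\right) + 8464 = 8455 - 2 \sqrt{103}$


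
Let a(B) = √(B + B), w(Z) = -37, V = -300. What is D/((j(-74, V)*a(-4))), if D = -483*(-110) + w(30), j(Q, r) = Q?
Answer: 53093*I*√2/296 ≈ 253.67*I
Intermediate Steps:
a(B) = √2*√B (a(B) = √(2*B) = √2*√B)
D = 53093 (D = -483*(-110) - 37 = 53130 - 37 = 53093)
D/((j(-74, V)*a(-4))) = 53093/((-74*√2*√(-4))) = 53093/((-74*√2*2*I)) = 53093/((-148*I*√2)) = 53093*(I*√2/296) = 53093*I*√2/296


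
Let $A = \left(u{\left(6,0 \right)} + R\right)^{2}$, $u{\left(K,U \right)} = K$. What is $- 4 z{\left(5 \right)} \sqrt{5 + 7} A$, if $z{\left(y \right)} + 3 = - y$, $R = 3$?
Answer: $5184 \sqrt{3} \approx 8979.0$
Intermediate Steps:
$z{\left(y \right)} = -3 - y$
$A = 81$ ($A = \left(6 + 3\right)^{2} = 9^{2} = 81$)
$- 4 z{\left(5 \right)} \sqrt{5 + 7} A = - 4 \left(-3 - 5\right) \sqrt{5 + 7} \cdot 81 = - 4 \left(-3 - 5\right) \sqrt{12} \cdot 81 = \left(-4\right) \left(-8\right) 2 \sqrt{3} \cdot 81 = 32 \cdot 2 \sqrt{3} \cdot 81 = 64 \sqrt{3} \cdot 81 = 5184 \sqrt{3}$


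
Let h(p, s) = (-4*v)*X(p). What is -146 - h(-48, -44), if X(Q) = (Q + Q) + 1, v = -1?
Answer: 234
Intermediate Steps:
X(Q) = 1 + 2*Q (X(Q) = 2*Q + 1 = 1 + 2*Q)
h(p, s) = 4 + 8*p (h(p, s) = (-4*(-1))*(1 + 2*p) = 4*(1 + 2*p) = 4 + 8*p)
-146 - h(-48, -44) = -146 - (4 + 8*(-48)) = -146 - (4 - 384) = -146 - 1*(-380) = -146 + 380 = 234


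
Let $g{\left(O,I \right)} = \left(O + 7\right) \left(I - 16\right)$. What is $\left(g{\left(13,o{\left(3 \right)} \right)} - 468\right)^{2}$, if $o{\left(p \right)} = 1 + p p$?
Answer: $345744$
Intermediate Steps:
$o{\left(p \right)} = 1 + p^{2}$
$g{\left(O,I \right)} = \left(-16 + I\right) \left(7 + O\right)$ ($g{\left(O,I \right)} = \left(7 + O\right) \left(-16 + I\right) = \left(-16 + I\right) \left(7 + O\right)$)
$\left(g{\left(13,o{\left(3 \right)} \right)} - 468\right)^{2} = \left(\left(-112 - 208 + 7 \left(1 + 3^{2}\right) + \left(1 + 3^{2}\right) 13\right) - 468\right)^{2} = \left(\left(-112 - 208 + 7 \left(1 + 9\right) + \left(1 + 9\right) 13\right) - 468\right)^{2} = \left(\left(-112 - 208 + 7 \cdot 10 + 10 \cdot 13\right) - 468\right)^{2} = \left(\left(-112 - 208 + 70 + 130\right) - 468\right)^{2} = \left(-120 - 468\right)^{2} = \left(-588\right)^{2} = 345744$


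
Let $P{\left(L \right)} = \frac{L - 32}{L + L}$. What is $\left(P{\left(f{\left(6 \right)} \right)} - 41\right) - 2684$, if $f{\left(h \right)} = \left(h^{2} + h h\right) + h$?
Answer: $- \frac{212527}{78} \approx -2724.7$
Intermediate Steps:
$f{\left(h \right)} = h + 2 h^{2}$ ($f{\left(h \right)} = \left(h^{2} + h^{2}\right) + h = 2 h^{2} + h = h + 2 h^{2}$)
$P{\left(L \right)} = \frac{-32 + L}{2 L}$
$\left(P{\left(f{\left(6 \right)} \right)} - 41\right) - 2684 = \left(\frac{-32 + 6 \left(1 + 2 \cdot 6\right)}{2 \cdot 6 \left(1 + 2 \cdot 6\right)} - 41\right) - 2684 = \left(\frac{-32 + 6 \left(1 + 12\right)}{2 \cdot 6 \left(1 + 12\right)} - 41\right) - 2684 = \left(\frac{-32 + 6 \cdot 13}{2 \cdot 6 \cdot 13} - 41\right) - 2684 = \left(\frac{-32 + 78}{2 \cdot 78} - 41\right) - 2684 = \left(\frac{1}{2} \cdot \frac{1}{78} \cdot 46 - 41\right) - 2684 = \left(\frac{23}{78} - 41\right) - 2684 = - \frac{3175}{78} - 2684 = - \frac{212527}{78}$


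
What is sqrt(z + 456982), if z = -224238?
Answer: 2*sqrt(58186) ≈ 482.44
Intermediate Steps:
sqrt(z + 456982) = sqrt(-224238 + 456982) = sqrt(232744) = 2*sqrt(58186)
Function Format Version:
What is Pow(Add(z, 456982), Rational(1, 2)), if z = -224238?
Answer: Mul(2, Pow(58186, Rational(1, 2))) ≈ 482.44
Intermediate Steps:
Pow(Add(z, 456982), Rational(1, 2)) = Pow(Add(-224238, 456982), Rational(1, 2)) = Pow(232744, Rational(1, 2)) = Mul(2, Pow(58186, Rational(1, 2)))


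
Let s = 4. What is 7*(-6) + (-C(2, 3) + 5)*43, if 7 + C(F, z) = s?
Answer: 302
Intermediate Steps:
C(F, z) = -3 (C(F, z) = -7 + 4 = -3)
7*(-6) + (-C(2, 3) + 5)*43 = 7*(-6) + (-1*(-3) + 5)*43 = -42 + (3 + 5)*43 = -42 + 8*43 = -42 + 344 = 302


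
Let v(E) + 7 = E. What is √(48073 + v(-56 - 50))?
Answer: 2*√11990 ≈ 219.00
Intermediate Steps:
v(E) = -7 + E
√(48073 + v(-56 - 50)) = √(48073 + (-7 + (-56 - 50))) = √(48073 + (-7 - 106)) = √(48073 - 113) = √47960 = 2*√11990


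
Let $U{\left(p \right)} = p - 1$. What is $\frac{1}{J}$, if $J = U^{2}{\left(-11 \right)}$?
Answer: $\frac{1}{144} \approx 0.0069444$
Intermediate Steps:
$U{\left(p \right)} = -1 + p$
$J = 144$ ($J = \left(-1 - 11\right)^{2} = \left(-12\right)^{2} = 144$)
$\frac{1}{J} = \frac{1}{144}$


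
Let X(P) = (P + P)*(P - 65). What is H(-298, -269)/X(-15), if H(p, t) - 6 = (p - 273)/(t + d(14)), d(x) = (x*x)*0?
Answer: 437/129120 ≈ 0.0033844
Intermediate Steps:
X(P) = 2*P*(-65 + P) (X(P) = (2*P)*(-65 + P) = 2*P*(-65 + P))
d(x) = 0 (d(x) = x²*0 = 0)
H(p, t) = 6 + (-273 + p)/t (H(p, t) = 6 + (p - 273)/(t + 0) = 6 + (-273 + p)/t)
H(-298, -269)/X(-15) = ((-273 - 298 + 6*(-269))/(-269))/((2*(-15)*(-65 - 15))) = (-(-273 - 298 - 1614)/269)/((2*(-15)*(-80))) = -1/269*(-2185)/2400 = (2185/269)*(1/2400) = 437/129120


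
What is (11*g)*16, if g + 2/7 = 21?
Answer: 25520/7 ≈ 3645.7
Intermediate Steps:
g = 145/7 (g = -2/7 + 21 = 145/7 ≈ 20.714)
(11*g)*16 = (11*(145/7))*16 = (1595/7)*16 = 25520/7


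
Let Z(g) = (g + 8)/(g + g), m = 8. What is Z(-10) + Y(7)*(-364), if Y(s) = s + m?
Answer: -54599/10 ≈ -5459.9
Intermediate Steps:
Z(g) = (8 + g)/(2*g) (Z(g) = (8 + g)/((2*g)) = (8 + g)*(1/(2*g)) = (8 + g)/(2*g))
Y(s) = 8 + s (Y(s) = s + 8 = 8 + s)
Z(-10) + Y(7)*(-364) = (½)*(8 - 10)/(-10) + (8 + 7)*(-364) = (½)*(-⅒)*(-2) + 15*(-364) = ⅒ - 5460 = -54599/10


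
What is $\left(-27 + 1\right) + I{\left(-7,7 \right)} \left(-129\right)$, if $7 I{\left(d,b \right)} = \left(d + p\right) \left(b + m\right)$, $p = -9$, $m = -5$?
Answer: $\frac{3946}{7} \approx 563.71$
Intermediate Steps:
$I{\left(d,b \right)} = \frac{\left(-9 + d\right) \left(-5 + b\right)}{7}$ ($I{\left(d,b \right)} = \frac{\left(d - 9\right) \left(b - 5\right)}{7} = \frac{\left(-9 + d\right) \left(-5 + b\right)}{7}$)
$\left(-27 + 1\right) + I{\left(-7,7 \right)} \left(-129\right) = \left(-27 + 1\right) + \left(\frac{45}{7} - 9 - -5 + \frac{1}{7} \cdot 7 \left(-7\right)\right) \left(-129\right) = -26 + \left(\frac{45}{7} - 9 + 5 - 7\right) \left(-129\right) = -26 - - \frac{4128}{7} = -26 + \frac{4128}{7} = \frac{3946}{7}$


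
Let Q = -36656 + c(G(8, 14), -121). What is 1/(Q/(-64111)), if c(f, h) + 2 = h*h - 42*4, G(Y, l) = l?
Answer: 64111/22185 ≈ 2.8898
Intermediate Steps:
c(f, h) = -170 + h² (c(f, h) = -2 + (h*h - 42*4) = -2 + (h² - 168) = -2 + (-168 + h²) = -170 + h²)
Q = -22185 (Q = -36656 + (-170 + (-121)²) = -36656 + (-170 + 14641) = -36656 + 14471 = -22185)
1/(Q/(-64111)) = 1/(-22185/(-64111)) = 1/(-22185*(-1/64111)) = 1/(22185/64111) = 64111/22185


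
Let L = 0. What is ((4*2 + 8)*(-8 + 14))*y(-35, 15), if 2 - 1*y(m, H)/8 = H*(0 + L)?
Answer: 1536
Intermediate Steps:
y(m, H) = 16 (y(m, H) = 16 - 8*H*(0 + 0) = 16 - 8*H*0 = 16 - 8*0 = 16 + 0 = 16)
((4*2 + 8)*(-8 + 14))*y(-35, 15) = ((4*2 + 8)*(-8 + 14))*16 = ((8 + 8)*6)*16 = (16*6)*16 = 96*16 = 1536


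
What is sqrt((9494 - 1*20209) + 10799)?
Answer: 2*sqrt(21) ≈ 9.1651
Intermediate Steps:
sqrt((9494 - 1*20209) + 10799) = sqrt((9494 - 20209) + 10799) = sqrt(-10715 + 10799) = sqrt(84) = 2*sqrt(21)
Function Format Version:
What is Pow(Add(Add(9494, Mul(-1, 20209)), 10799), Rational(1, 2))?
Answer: Mul(2, Pow(21, Rational(1, 2))) ≈ 9.1651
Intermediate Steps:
Pow(Add(Add(9494, Mul(-1, 20209)), 10799), Rational(1, 2)) = Pow(Add(Add(9494, -20209), 10799), Rational(1, 2)) = Pow(Add(-10715, 10799), Rational(1, 2)) = Pow(84, Rational(1, 2)) = Mul(2, Pow(21, Rational(1, 2)))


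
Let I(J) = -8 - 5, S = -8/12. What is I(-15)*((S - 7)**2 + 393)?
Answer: -52858/9 ≈ -5873.1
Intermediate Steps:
S = -2/3 (S = -8*1/12 = -2/3 ≈ -0.66667)
I(J) = -13
I(-15)*((S - 7)**2 + 393) = -13*((-2/3 - 7)**2 + 393) = -13*((-23/3)**2 + 393) = -13*(529/9 + 393) = -13*4066/9 = -52858/9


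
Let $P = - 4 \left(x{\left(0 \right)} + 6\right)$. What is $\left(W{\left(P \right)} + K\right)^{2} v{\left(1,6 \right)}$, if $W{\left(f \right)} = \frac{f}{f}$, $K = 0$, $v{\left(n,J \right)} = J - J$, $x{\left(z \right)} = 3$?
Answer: $0$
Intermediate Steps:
$v{\left(n,J \right)} = 0$
$P = -36$ ($P = - 4 \left(3 + 6\right) = \left(-4\right) 9 = -36$)
$W{\left(f \right)} = 1$
$\left(W{\left(P \right)} + K\right)^{2} v{\left(1,6 \right)} = \left(1 + 0\right)^{2} \cdot 0 = 1^{2} \cdot 0 = 1 \cdot 0 = 0$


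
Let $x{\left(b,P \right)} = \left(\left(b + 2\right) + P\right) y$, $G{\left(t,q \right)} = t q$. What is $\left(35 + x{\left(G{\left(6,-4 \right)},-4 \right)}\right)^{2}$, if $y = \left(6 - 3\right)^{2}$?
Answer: $39601$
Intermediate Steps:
$G{\left(t,q \right)} = q t$
$y = 9$ ($y = \left(6 - 3\right)^{2} = 3^{2} = 9$)
$x{\left(b,P \right)} = 18 + 9 P + 9 b$ ($x{\left(b,P \right)} = \left(\left(b + 2\right) + P\right) 9 = \left(\left(2 + b\right) + P\right) 9 = \left(2 + P + b\right) 9 = 18 + 9 P + 9 b$)
$\left(35 + x{\left(G{\left(6,-4 \right)},-4 \right)}\right)^{2} = \left(35 + \left(18 + 9 \left(-4\right) + 9 \left(\left(-4\right) 6\right)\right)\right)^{2} = \left(35 + \left(18 - 36 + 9 \left(-24\right)\right)\right)^{2} = \left(35 - 234\right)^{2} = \left(-199\right)^{2} = 39601$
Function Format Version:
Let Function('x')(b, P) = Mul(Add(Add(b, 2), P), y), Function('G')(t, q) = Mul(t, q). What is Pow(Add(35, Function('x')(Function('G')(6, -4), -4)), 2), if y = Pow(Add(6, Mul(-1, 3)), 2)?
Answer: 39601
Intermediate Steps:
Function('G')(t, q) = Mul(q, t)
y = 9 (y = Pow(Add(6, -3), 2) = Pow(3, 2) = 9)
Function('x')(b, P) = Add(18, Mul(9, P), Mul(9, b)) (Function('x')(b, P) = Mul(Add(Add(b, 2), P), 9) = Mul(Add(Add(2, b), P), 9) = Mul(Add(2, P, b), 9) = Add(18, Mul(9, P), Mul(9, b)))
Pow(Add(35, Function('x')(Function('G')(6, -4), -4)), 2) = Pow(Add(35, Add(18, Mul(9, -4), Mul(9, Mul(-4, 6)))), 2) = Pow(Add(35, Add(18, -36, Mul(9, -24))), 2) = Pow(Add(35, Add(18, -36, -216)), 2) = Pow(Add(35, -234), 2) = Pow(-199, 2) = 39601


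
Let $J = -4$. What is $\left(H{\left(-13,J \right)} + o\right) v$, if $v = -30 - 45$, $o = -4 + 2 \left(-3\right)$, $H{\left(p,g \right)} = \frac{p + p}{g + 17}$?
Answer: $900$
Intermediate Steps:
$H{\left(p,g \right)} = \frac{2 p}{17 + g}$
$o = -10$ ($o = -4 - 6 = -10$)
$v = -75$
$\left(H{\left(-13,J \right)} + o\right) v = \left(2 \left(-13\right) \frac{1}{17 - 4} - 10\right) \left(-75\right) = \left(2 \left(-13\right) \frac{1}{13} - 10\right) \left(-75\right) = \left(-2 - 10\right) \left(-75\right) = \left(-12\right) \left(-75\right) = 900$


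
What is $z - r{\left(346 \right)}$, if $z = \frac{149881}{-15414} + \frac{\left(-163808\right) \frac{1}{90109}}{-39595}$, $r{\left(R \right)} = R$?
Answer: $- \frac{19563051941260363}{54995084288970} \approx -355.72$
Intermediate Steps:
$z = - \frac{534752777276743}{54995084288970}$ ($z = 149881 \left(- \frac{1}{15414}\right) + \left(-163808\right) \frac{1}{90109} \left(- \frac{1}{39595}\right) = - \frac{149881}{15414} - - \frac{163808}{3567865855} = - \frac{149881}{15414} + \frac{163808}{3567865855} = - \frac{534752777276743}{54995084288970} \approx -9.7236$)
$z - r{\left(346 \right)} = - \frac{534752777276743}{54995084288970} - 346 = - \frac{19563051941260363}{54995084288970}$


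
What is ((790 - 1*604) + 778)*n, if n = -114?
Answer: -109896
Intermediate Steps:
((790 - 1*604) + 778)*n = ((790 - 1*604) + 778)*(-114) = ((790 - 604) + 778)*(-114) = (186 + 778)*(-114) = 964*(-114) = -109896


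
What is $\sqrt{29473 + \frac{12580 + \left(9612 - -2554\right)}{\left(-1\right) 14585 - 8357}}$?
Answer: $\frac{\sqrt{3878028615110}}{11471} \approx 171.67$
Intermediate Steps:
$\sqrt{29473 + \frac{12580 + \left(9612 - -2554\right)}{\left(-1\right) 14585 - 8357}} = \sqrt{29473 + \frac{12580 + \left(9612 + 2554\right)}{-14585 - 8357}} = \sqrt{29473 + \frac{12580 + 12166}{-22942}} = \sqrt{29473 + 24746 \left(- \frac{1}{22942}\right)} = \sqrt{29473 - \frac{12373}{11471}} = \sqrt{\frac{338072410}{11471}} = \frac{\sqrt{3878028615110}}{11471}$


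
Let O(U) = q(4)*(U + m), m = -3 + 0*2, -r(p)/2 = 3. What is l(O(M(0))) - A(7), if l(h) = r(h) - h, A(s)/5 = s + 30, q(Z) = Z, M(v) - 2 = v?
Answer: -187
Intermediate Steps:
r(p) = -6 (r(p) = -2*3 = -6)
M(v) = 2 + v
A(s) = 150 + 5*s (A(s) = 5*(s + 30) = 5*(30 + s) = 150 + 5*s)
m = -3 (m = -3 + 0 = -3)
O(U) = -12 + 4*U (O(U) = 4*(U - 3) = 4*(-3 + U) = -12 + 4*U)
l(h) = -6 - h
l(O(M(0))) - A(7) = (-6 - (-12 + 4*(2 + 0))) - (150 + 5*7) = (-6 - (-12 + 4*2)) - (150 + 35) = (-6 - (-12 + 8)) - 1*185 = (-6 - 1*(-4)) - 185 = (-6 + 4) - 185 = -2 - 185 = -187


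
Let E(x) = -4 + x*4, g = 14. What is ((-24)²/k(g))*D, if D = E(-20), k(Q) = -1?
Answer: 48384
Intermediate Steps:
E(x) = -4 + 4*x
D = -84 (D = -4 + 4*(-20) = -4 - 80 = -84)
((-24)²/k(g))*D = ((-24)²/(-1))*(-84) = (576*(-1))*(-84) = -576*(-84) = 48384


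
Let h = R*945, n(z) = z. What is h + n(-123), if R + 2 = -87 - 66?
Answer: -146598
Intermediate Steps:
R = -155 (R = -2 + (-87 - 66) = -2 - 153 = -155)
h = -146475 (h = -155*945 = -146475)
h + n(-123) = -146475 - 123 = -146598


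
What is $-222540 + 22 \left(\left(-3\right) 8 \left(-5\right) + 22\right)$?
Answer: $-219416$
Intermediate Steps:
$-222540 + 22 \left(\left(-3\right) 8 \left(-5\right) + 22\right) = -222540 + 22 \left(\left(-24\right) \left(-5\right) + 22\right) = -222540 + 22 \left(120 + 22\right) = -222540 + 22 \cdot 142 = -222540 + 3124 = -219416$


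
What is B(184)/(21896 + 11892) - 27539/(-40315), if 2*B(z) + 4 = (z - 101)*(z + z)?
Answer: 773048891/681081610 ≈ 1.1350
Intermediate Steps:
B(z) = -2 + z*(-101 + z) (B(z) = -2 + ((z - 101)*(z + z))/2 = -2 + ((-101 + z)*(2*z))/2 = -2 + (2*z*(-101 + z))/2 = -2 + z*(-101 + z))
B(184)/(21896 + 11892) - 27539/(-40315) = (-2 + 184**2 - 101*184)/(21896 + 11892) - 27539/(-40315) = (-2 + 33856 - 18584)/33788 - 27539*(-1/40315) = 15270*(1/33788) + 27539/40315 = 7635/16894 + 27539/40315 = 773048891/681081610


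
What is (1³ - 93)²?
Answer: 8464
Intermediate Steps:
(1³ - 93)² = (1 - 93)² = (-92)² = 8464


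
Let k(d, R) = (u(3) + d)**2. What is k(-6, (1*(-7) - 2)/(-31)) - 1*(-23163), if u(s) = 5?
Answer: 23164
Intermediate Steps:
k(d, R) = (5 + d)**2
k(-6, (1*(-7) - 2)/(-31)) - 1*(-23163) = (5 - 6)**2 - 1*(-23163) = (-1)**2 + 23163 = 1 + 23163 = 23164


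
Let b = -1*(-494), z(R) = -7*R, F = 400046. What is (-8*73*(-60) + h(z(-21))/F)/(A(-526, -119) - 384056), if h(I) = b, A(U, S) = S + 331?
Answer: -7008806167/76777628412 ≈ -0.091287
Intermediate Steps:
A(U, S) = 331 + S
b = 494
h(I) = 494
(-8*73*(-60) + h(z(-21))/F)/(A(-526, -119) - 384056) = (-8*73*(-60) + 494/400046)/((331 - 119) - 384056) = (-584*(-60) + 494*(1/400046))/(212 - 384056) = (35040 + 247/200023)/(-383844) = (7008806167/200023)*(-1/383844) = -7008806167/76777628412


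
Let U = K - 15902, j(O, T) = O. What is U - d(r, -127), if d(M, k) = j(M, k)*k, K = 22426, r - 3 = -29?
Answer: 3222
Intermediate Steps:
r = -26 (r = 3 - 29 = -26)
U = 6524 (U = 22426 - 15902 = 6524)
d(M, k) = M*k
U - d(r, -127) = 6524 - (-26)*(-127) = 6524 - 1*3302 = 6524 - 3302 = 3222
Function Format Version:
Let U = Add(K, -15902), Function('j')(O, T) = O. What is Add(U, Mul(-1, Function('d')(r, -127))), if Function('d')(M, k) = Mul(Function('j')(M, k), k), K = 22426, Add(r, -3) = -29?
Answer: 3222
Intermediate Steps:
r = -26 (r = Add(3, -29) = -26)
U = 6524 (U = Add(22426, -15902) = 6524)
Function('d')(M, k) = Mul(M, k)
Add(U, Mul(-1, Function('d')(r, -127))) = Add(6524, Mul(-1, Mul(-26, -127))) = Add(6524, Mul(-1, 3302)) = Add(6524, -3302) = 3222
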